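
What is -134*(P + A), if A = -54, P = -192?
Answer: 32964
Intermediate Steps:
-134*(P + A) = -134*(-192 - 54) = -134*(-246) = 32964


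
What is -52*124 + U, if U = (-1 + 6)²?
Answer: -6423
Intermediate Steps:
U = 25 (U = 5² = 25)
-52*124 + U = -52*124 + 25 = -6448 + 25 = -6423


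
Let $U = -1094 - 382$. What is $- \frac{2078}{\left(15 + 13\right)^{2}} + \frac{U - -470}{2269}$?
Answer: $- \frac{2751843}{889448} \approx -3.0939$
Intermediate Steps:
$U = -1476$ ($U = -1094 - 382 = -1476$)
$- \frac{2078}{\left(15 + 13\right)^{2}} + \frac{U - -470}{2269} = - \frac{2078}{\left(15 + 13\right)^{2}} + \frac{-1476 - -470}{2269} = - \frac{2078}{28^{2}} + \left(-1476 + 470\right) \frac{1}{2269} = - \frac{2078}{784} - \frac{1006}{2269} = \left(-2078\right) \frac{1}{784} - \frac{1006}{2269} = - \frac{1039}{392} - \frac{1006}{2269} = - \frac{2751843}{889448}$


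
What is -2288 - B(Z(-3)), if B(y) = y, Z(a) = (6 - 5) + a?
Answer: -2286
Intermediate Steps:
Z(a) = 1 + a
-2288 - B(Z(-3)) = -2288 - (1 - 3) = -2288 - 1*(-2) = -2288 + 2 = -2286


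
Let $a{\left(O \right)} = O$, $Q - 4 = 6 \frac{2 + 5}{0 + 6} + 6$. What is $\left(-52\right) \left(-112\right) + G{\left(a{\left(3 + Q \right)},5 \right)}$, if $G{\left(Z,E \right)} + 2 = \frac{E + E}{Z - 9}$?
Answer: $\frac{64052}{11} \approx 5822.9$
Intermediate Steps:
$Q = 17$ ($Q = 4 + \left(6 \frac{2 + 5}{0 + 6} + 6\right) = 4 + \left(6 \cdot \frac{7}{6} + 6\right) = 4 + \left(7 + 6\right) = 4 + 13 = 17$)
$G{\left(Z,E \right)} = -2 + \frac{2 E}{-9 + Z}$ ($G{\left(Z,E \right)} = -2 + \frac{E + E}{Z - 9} = -2 + \frac{2 E}{-9 + Z}$)
$\left(-52\right) \left(-112\right) + G{\left(a{\left(3 + Q \right)},5 \right)} = \left(-52\right) \left(-112\right) + \frac{2 \left(9 + 5 - \left(3 + 17\right)\right)}{-9 + \left(3 + 17\right)} = 5824 + \frac{2 \left(9 + 5 - 20\right)}{-9 + 20} = 5824 + \frac{2 \left(9 + 5 - 20\right)}{11} = 5824 + 2 \cdot \frac{1}{11} \left(-6\right) = 5824 - \frac{12}{11} = \frac{64052}{11}$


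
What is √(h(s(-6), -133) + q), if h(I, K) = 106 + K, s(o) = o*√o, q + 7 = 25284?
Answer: 5*√1010 ≈ 158.90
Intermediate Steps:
q = 25277 (q = -7 + 25284 = 25277)
s(o) = o^(3/2)
√(h(s(-6), -133) + q) = √((106 - 133) + 25277) = √(-27 + 25277) = √25250 = 5*√1010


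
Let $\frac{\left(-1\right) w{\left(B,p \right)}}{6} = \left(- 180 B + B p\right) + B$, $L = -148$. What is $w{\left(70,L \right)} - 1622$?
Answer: $135718$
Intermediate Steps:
$w{\left(B,p \right)} = 1074 B - 6 B p$ ($w{\left(B,p \right)} = - 6 \left(\left(- 180 B + B p\right) + B\right) = - 6 \left(- 179 B + B p\right) = 1074 B - 6 B p$)
$w{\left(70,L \right)} - 1622 = 6 \cdot 70 \left(179 - -148\right) - 1622 = 6 \cdot 70 \left(179 + 148\right) - 1622 = 6 \cdot 70 \cdot 327 - 1622 = 137340 - 1622 = 135718$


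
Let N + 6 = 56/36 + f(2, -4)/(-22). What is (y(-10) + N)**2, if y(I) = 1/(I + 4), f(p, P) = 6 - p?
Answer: 900601/39204 ≈ 22.972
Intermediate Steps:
y(I) = 1/(4 + I)
N = -458/99 (N = -6 + (56/36 + (6 - 1*2)/(-22)) = -6 + (56*(1/36) + (6 - 2)*(-1/22)) = -6 + (14/9 + 4*(-1/22)) = -6 + (14/9 - 2/11) = -6 + 136/99 = -458/99 ≈ -4.6263)
(y(-10) + N)**2 = (1/(4 - 10) - 458/99)**2 = (1/(-6) - 458/99)**2 = (-1/6 - 458/99)**2 = (-949/198)**2 = 900601/39204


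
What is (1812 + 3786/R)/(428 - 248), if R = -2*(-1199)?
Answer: 241609/23980 ≈ 10.075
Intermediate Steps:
R = 2398
(1812 + 3786/R)/(428 - 248) = (1812 + 3786/2398)/(428 - 248) = (1812 + 3786*(1/2398))/180 = (1812 + 1893/1199)*(1/180) = (2174481/1199)*(1/180) = 241609/23980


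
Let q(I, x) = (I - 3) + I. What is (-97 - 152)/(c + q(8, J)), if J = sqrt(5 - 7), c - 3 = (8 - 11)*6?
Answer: 249/2 ≈ 124.50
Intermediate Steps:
c = -15 (c = 3 + (8 - 11)*6 = 3 - 3*6 = 3 - 18 = -15)
J = I*sqrt(2) (J = sqrt(-2) = I*sqrt(2) ≈ 1.4142*I)
q(I, x) = -3 + 2*I (q(I, x) = (-3 + I) + I = -3 + 2*I)
(-97 - 152)/(c + q(8, J)) = (-97 - 152)/(-15 + (-3 + 2*8)) = -249/(-15 + (-3 + 16)) = -249/(-15 + 13) = -249/(-2) = -249*(-1/2) = 249/2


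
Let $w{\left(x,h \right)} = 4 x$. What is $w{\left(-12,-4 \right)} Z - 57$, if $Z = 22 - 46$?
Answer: $1095$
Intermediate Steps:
$Z = -24$ ($Z = 22 - 46 = -24$)
$w{\left(-12,-4 \right)} Z - 57 = 4 \left(-12\right) \left(-24\right) - 57 = \left(-48\right) \left(-24\right) - 57 = 1152 - 57 = 1095$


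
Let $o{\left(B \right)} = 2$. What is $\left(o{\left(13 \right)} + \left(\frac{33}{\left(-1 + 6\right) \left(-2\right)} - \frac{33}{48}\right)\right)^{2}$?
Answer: $\frac{25281}{6400} \approx 3.9502$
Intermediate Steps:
$\left(o{\left(13 \right)} + \left(\frac{33}{\left(-1 + 6\right) \left(-2\right)} - \frac{33}{48}\right)\right)^{2} = \left(2 + \left(\frac{33}{\left(-1 + 6\right) \left(-2\right)} - \frac{33}{48}\right)\right)^{2} = \left(2 + \left(\frac{33}{5 \left(-2\right)} - \frac{11}{16}\right)\right)^{2} = \left(2 + \left(\frac{33}{-10} - \frac{11}{16}\right)\right)^{2} = \left(2 + \left(33 \left(- \frac{1}{10}\right) - \frac{11}{16}\right)\right)^{2} = \left(2 - \frac{319}{80}\right)^{2} = \left(- \frac{159}{80}\right)^{2} = \frac{25281}{6400}$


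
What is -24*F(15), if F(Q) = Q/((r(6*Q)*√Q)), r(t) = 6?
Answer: -4*√15 ≈ -15.492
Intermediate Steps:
F(Q) = √Q/6 (F(Q) = Q/((6*√Q)) = Q*(1/(6*√Q)) = √Q/6)
-24*F(15) = -4*√15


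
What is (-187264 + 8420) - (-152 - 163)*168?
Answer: -125924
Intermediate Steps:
(-187264 + 8420) - (-152 - 163)*168 = -178844 - (-315)*168 = -178844 - 1*(-52920) = -178844 + 52920 = -125924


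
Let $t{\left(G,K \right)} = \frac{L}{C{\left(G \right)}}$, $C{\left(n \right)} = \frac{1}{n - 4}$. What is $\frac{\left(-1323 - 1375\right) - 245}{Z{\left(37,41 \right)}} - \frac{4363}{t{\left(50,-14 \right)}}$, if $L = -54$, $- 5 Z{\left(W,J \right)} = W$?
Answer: $\frac{36713491}{91908} \approx 399.46$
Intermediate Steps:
$Z{\left(W,J \right)} = - \frac{W}{5}$
$C{\left(n \right)} = \frac{1}{-4 + n}$
$t{\left(G,K \right)} = 216 - 54 G$ ($t{\left(G,K \right)} = - \frac{54}{\frac{1}{-4 + G}} = - 54 \left(-4 + G\right) = 216 - 54 G$)
$\frac{\left(-1323 - 1375\right) - 245}{Z{\left(37,41 \right)}} - \frac{4363}{t{\left(50,-14 \right)}} = \frac{\left(-1323 - 1375\right) - 245}{\left(- \frac{1}{5}\right) 37} - \frac{4363}{216 - 2700} = \frac{-2698 - 245}{- \frac{37}{5}} - \frac{4363}{216 - 2700} = \left(-2943\right) \left(- \frac{5}{37}\right) - \frac{4363}{-2484} = \frac{14715}{37} - - \frac{4363}{2484} = \frac{14715}{37} + \frac{4363}{2484} = \frac{36713491}{91908}$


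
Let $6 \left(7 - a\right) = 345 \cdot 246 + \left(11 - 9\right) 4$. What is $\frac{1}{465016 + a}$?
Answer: $\frac{3}{1352630} \approx 2.2179 \cdot 10^{-6}$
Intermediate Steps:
$a = - \frac{42418}{3}$ ($a = 7 - \frac{345 \cdot 246 + \left(11 - 9\right) 4}{6} = 7 - \frac{84870 + 2 \cdot 4}{6} = 7 - \frac{84870 + 8}{6} = 7 - \frac{42439}{3} = - \frac{42418}{3} \approx -14139.0$)
$\frac{1}{465016 + a} = \frac{1}{465016 - \frac{42418}{3}} = \frac{1}{\frac{1352630}{3}} = \frac{3}{1352630}$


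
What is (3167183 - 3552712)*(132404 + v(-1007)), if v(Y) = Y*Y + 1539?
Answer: -442584207768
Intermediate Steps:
v(Y) = 1539 + Y² (v(Y) = Y² + 1539 = 1539 + Y²)
(3167183 - 3552712)*(132404 + v(-1007)) = (3167183 - 3552712)*(132404 + (1539 + (-1007)²)) = -385529*(132404 + (1539 + 1014049)) = -385529*(132404 + 1015588) = -385529*1147992 = -442584207768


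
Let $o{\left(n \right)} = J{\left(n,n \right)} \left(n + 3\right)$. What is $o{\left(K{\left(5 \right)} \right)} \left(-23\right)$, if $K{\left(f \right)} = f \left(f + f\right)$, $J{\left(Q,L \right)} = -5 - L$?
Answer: $67045$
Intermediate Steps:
$K{\left(f \right)} = 2 f^{2}$ ($K{\left(f \right)} = f 2 f = 2 f^{2}$)
$o{\left(n \right)} = \left(-5 - n\right) \left(3 + n\right)$ ($o{\left(n \right)} = \left(-5 - n\right) \left(n + 3\right) = \left(-5 - n\right) \left(3 + n\right)$)
$o{\left(K{\left(5 \right)} \right)} \left(-23\right) = - \left(3 + 2 \cdot 5^{2}\right) \left(5 + 2 \cdot 5^{2}\right) \left(-23\right) = - \left(3 + 2 \cdot 25\right) \left(5 + 2 \cdot 25\right) \left(-23\right) = - \left(3 + 50\right) \left(5 + 50\right) \left(-23\right) = \left(-1\right) 53 \cdot 55 \left(-23\right) = \left(-2915\right) \left(-23\right) = 67045$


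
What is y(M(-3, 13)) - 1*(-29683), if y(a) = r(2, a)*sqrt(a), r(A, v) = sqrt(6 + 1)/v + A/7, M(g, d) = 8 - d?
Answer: 29683 + I*sqrt(5)*(10 - 7*sqrt(7))/35 ≈ 29683.0 - 0.54434*I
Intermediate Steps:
r(A, v) = A/7 + sqrt(7)/v (r(A, v) = sqrt(7)/v + A*(1/7) = sqrt(7)/v + A/7 = A/7 + sqrt(7)/v)
y(a) = sqrt(a)*(2/7 + sqrt(7)/a) (y(a) = ((1/7)*2 + sqrt(7)/a)*sqrt(a) = (2/7 + sqrt(7)/a)*sqrt(a) = sqrt(a)*(2/7 + sqrt(7)/a))
y(M(-3, 13)) - 1*(-29683) = (sqrt(7) + 2*(8 - 1*13)/7)/sqrt(8 - 1*13) - 1*(-29683) = (sqrt(7) + 2*(8 - 13)/7)/sqrt(8 - 13) + 29683 = (sqrt(7) + (2/7)*(-5))/sqrt(-5) + 29683 = (-I*sqrt(5)/5)*(sqrt(7) - 10/7) + 29683 = (-I*sqrt(5)/5)*(-10/7 + sqrt(7)) + 29683 = -I*sqrt(5)*(-10/7 + sqrt(7))/5 + 29683 = 29683 - I*sqrt(5)*(-10/7 + sqrt(7))/5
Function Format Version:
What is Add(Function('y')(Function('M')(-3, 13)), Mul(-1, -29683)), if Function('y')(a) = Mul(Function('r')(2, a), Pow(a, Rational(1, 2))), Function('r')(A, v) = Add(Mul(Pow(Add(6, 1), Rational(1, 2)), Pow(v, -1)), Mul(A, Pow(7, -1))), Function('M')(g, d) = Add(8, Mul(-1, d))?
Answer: Add(29683, Mul(Rational(1, 35), I, Pow(5, Rational(1, 2)), Add(10, Mul(-7, Pow(7, Rational(1, 2)))))) ≈ Add(29683., Mul(-0.54434, I))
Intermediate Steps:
Function('r')(A, v) = Add(Mul(Rational(1, 7), A), Mul(Pow(7, Rational(1, 2)), Pow(v, -1))) (Function('r')(A, v) = Add(Mul(Pow(7, Rational(1, 2)), Pow(v, -1)), Mul(A, Rational(1, 7))) = Add(Mul(Pow(7, Rational(1, 2)), Pow(v, -1)), Mul(Rational(1, 7), A)) = Add(Mul(Rational(1, 7), A), Mul(Pow(7, Rational(1, 2)), Pow(v, -1))))
Function('y')(a) = Mul(Pow(a, Rational(1, 2)), Add(Rational(2, 7), Mul(Pow(7, Rational(1, 2)), Pow(a, -1)))) (Function('y')(a) = Mul(Add(Mul(Rational(1, 7), 2), Mul(Pow(7, Rational(1, 2)), Pow(a, -1))), Pow(a, Rational(1, 2))) = Mul(Add(Rational(2, 7), Mul(Pow(7, Rational(1, 2)), Pow(a, -1))), Pow(a, Rational(1, 2))) = Mul(Pow(a, Rational(1, 2)), Add(Rational(2, 7), Mul(Pow(7, Rational(1, 2)), Pow(a, -1)))))
Add(Function('y')(Function('M')(-3, 13)), Mul(-1, -29683)) = Add(Mul(Pow(Add(8, Mul(-1, 13)), Rational(-1, 2)), Add(Pow(7, Rational(1, 2)), Mul(Rational(2, 7), Add(8, Mul(-1, 13))))), Mul(-1, -29683)) = Add(Mul(Pow(Add(8, -13), Rational(-1, 2)), Add(Pow(7, Rational(1, 2)), Mul(Rational(2, 7), Add(8, -13)))), 29683) = Add(Mul(Pow(-5, Rational(-1, 2)), Add(Pow(7, Rational(1, 2)), Mul(Rational(2, 7), -5))), 29683) = Add(Mul(Mul(Rational(-1, 5), I, Pow(5, Rational(1, 2))), Add(Pow(7, Rational(1, 2)), Rational(-10, 7))), 29683) = Add(Mul(Mul(Rational(-1, 5), I, Pow(5, Rational(1, 2))), Add(Rational(-10, 7), Pow(7, Rational(1, 2)))), 29683) = Add(Mul(Rational(-1, 5), I, Pow(5, Rational(1, 2)), Add(Rational(-10, 7), Pow(7, Rational(1, 2)))), 29683) = Add(29683, Mul(Rational(-1, 5), I, Pow(5, Rational(1, 2)), Add(Rational(-10, 7), Pow(7, Rational(1, 2)))))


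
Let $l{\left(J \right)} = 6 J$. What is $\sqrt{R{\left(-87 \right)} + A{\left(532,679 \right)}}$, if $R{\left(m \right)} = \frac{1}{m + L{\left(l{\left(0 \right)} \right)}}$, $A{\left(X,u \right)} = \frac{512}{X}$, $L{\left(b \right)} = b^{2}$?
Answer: $\frac{\sqrt{127315713}}{11571} \approx 0.97515$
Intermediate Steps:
$R{\left(m \right)} = \frac{1}{m}$ ($R{\left(m \right)} = \frac{1}{m + \left(6 \cdot 0\right)^{2}} = \frac{1}{m + 0^{2}} = \frac{1}{m + 0} = \frac{1}{m}$)
$\sqrt{R{\left(-87 \right)} + A{\left(532,679 \right)}} = \sqrt{\frac{1}{-87} + \frac{512}{532}} = \sqrt{- \frac{1}{87} + 512 \cdot \frac{1}{532}} = \sqrt{- \frac{1}{87} + \frac{128}{133}} = \sqrt{\frac{11003}{11571}} = \frac{\sqrt{127315713}}{11571}$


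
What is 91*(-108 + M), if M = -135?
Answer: -22113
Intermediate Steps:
91*(-108 + M) = 91*(-108 - 135) = 91*(-243) = -22113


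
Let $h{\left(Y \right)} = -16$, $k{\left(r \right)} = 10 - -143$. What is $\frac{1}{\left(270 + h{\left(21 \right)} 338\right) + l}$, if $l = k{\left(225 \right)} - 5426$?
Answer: $- \frac{1}{10411} \approx -9.6052 \cdot 10^{-5}$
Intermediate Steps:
$k{\left(r \right)} = 153$ ($k{\left(r \right)} = 10 + 143 = 153$)
$l = -5273$ ($l = 153 - 5426 = -5273$)
$\frac{1}{\left(270 + h{\left(21 \right)} 338\right) + l} = \frac{1}{\left(270 - 5408\right) - 5273} = \frac{1}{-5138 - 5273} = \frac{1}{-10411} = - \frac{1}{10411}$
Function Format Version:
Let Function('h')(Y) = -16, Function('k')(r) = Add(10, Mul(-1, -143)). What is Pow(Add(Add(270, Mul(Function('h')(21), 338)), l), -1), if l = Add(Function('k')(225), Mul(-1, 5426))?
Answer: Rational(-1, 10411) ≈ -9.6052e-5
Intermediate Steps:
Function('k')(r) = 153 (Function('k')(r) = Add(10, 143) = 153)
l = -5273 (l = Add(153, Mul(-1, 5426)) = Add(153, -5426) = -5273)
Pow(Add(Add(270, Mul(Function('h')(21), 338)), l), -1) = Pow(Add(Add(270, Mul(-16, 338)), -5273), -1) = Pow(Add(Add(270, -5408), -5273), -1) = Pow(Add(-5138, -5273), -1) = Pow(-10411, -1) = Rational(-1, 10411)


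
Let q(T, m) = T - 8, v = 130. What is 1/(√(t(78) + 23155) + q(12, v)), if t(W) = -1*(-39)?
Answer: -2/11589 + √23194/23178 ≈ 0.0063981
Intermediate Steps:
t(W) = 39
q(T, m) = -8 + T
1/(√(t(78) + 23155) + q(12, v)) = 1/(√(39 + 23155) + (-8 + 12)) = 1/(√23194 + 4) = 1/(4 + √23194)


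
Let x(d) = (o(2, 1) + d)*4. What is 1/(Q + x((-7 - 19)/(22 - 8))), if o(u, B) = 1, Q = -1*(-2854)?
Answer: 7/19954 ≈ 0.00035081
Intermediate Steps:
Q = 2854
x(d) = 4 + 4*d (x(d) = (1 + d)*4 = 4 + 4*d)
1/(Q + x((-7 - 19)/(22 - 8))) = 1/(2854 + (4 + 4*((-7 - 19)/(22 - 8)))) = 1/(2854 + (4 + 4*(-26/14))) = 1/(2854 + (4 + 4*(-26*1/14))) = 1/(2854 + (4 + 4*(-13/7))) = 1/(2854 + (4 - 52/7)) = 1/(2854 - 24/7) = 1/(19954/7) = 7/19954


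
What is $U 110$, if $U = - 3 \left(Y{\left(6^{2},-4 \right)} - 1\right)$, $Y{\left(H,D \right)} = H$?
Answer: $-11550$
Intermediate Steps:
$U = -105$ ($U = - 3 \left(6^{2} - 1\right) = - 3 \left(36 - 1\right) = \left(-3\right) 35 = -105$)
$U 110 = \left(-105\right) 110 = -11550$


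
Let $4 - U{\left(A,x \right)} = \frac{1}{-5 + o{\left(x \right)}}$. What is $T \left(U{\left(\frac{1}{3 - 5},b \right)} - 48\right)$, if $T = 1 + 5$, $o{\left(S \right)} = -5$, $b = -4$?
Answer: $- \frac{1317}{5} \approx -263.4$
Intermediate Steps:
$U{\left(A,x \right)} = \frac{41}{10}$ ($U{\left(A,x \right)} = 4 - \frac{1}{-5 - 5} = 4 - \frac{1}{-10} = 4 - - \frac{1}{10} = 4 + \frac{1}{10} = \frac{41}{10}$)
$T = 6$
$T \left(U{\left(\frac{1}{3 - 5},b \right)} - 48\right) = 6 \left(\frac{41}{10} - 48\right) = 6 \left(- \frac{439}{10}\right) = - \frac{1317}{5}$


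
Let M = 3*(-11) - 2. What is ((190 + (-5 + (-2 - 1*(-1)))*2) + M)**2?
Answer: 20449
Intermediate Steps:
M = -35 (M = -33 - 2 = -35)
((190 + (-5 + (-2 - 1*(-1)))*2) + M)**2 = ((190 + (-5 + (-2 - 1*(-1)))*2) - 35)**2 = ((190 + (-5 + (-2 + 1))*2) - 35)**2 = ((190 + (-5 - 1)*2) - 35)**2 = ((190 - 6*2) - 35)**2 = ((190 - 12) - 35)**2 = (178 - 35)**2 = 143**2 = 20449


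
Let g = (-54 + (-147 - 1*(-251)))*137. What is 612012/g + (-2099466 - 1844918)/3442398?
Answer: 519942463594/5895106575 ≈ 88.199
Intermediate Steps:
g = 6850 (g = (-54 + (-147 + 251))*137 = (-54 + 104)*137 = 50*137 = 6850)
612012/g + (-2099466 - 1844918)/3442398 = 612012/6850 + (-2099466 - 1844918)/3442398 = 612012*(1/6850) - 3944384*1/3442398 = 306006/3425 - 1972192/1721199 = 519942463594/5895106575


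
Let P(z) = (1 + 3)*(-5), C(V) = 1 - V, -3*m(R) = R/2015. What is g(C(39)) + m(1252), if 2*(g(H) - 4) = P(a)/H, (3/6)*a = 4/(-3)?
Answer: 465857/114855 ≈ 4.0560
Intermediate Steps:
m(R) = -R/6045 (m(R) = -R/(3*2015) = -R/6045)
a = -8/3 (a = 2*(4/(-3)) = 2*(4*(-1/3)) = 2*(-4/3) = -8/3 ≈ -2.6667)
P(z) = -20 (P(z) = 4*(-5) = -20)
g(H) = 4 - 10/H (g(H) = 4 + (-20/H)/2 = 4 - 10/H)
g(C(39)) + m(1252) = (4 - 10/(1 - 1*39)) - 1/6045*1252 = (4 - 10/(1 - 39)) - 1252/6045 = (4 - 10/(-38)) - 1252/6045 = (4 - 10*(-1/38)) - 1252/6045 = (4 + 5/19) - 1252/6045 = 81/19 - 1252/6045 = 465857/114855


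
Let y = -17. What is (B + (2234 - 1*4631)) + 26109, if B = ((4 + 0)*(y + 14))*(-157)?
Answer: 25596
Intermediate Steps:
B = 1884 (B = ((4 + 0)*(-17 + 14))*(-157) = (4*(-3))*(-157) = -12*(-157) = 1884)
(B + (2234 - 1*4631)) + 26109 = (1884 + (2234 - 1*4631)) + 26109 = (1884 + (2234 - 4631)) + 26109 = (1884 - 2397) + 26109 = -513 + 26109 = 25596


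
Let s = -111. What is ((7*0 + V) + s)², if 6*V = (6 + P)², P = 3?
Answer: 38025/4 ≈ 9506.3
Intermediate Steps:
V = 27/2 (V = (6 + 3)²/6 = (⅙)*9² = (⅙)*81 = 27/2 ≈ 13.500)
((7*0 + V) + s)² = ((7*0 + 27/2) - 111)² = ((0 + 27/2) - 111)² = (27/2 - 111)² = (-195/2)² = 38025/4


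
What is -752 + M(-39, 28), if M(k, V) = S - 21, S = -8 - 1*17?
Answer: -798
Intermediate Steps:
S = -25 (S = -8 - 17 = -25)
M(k, V) = -46 (M(k, V) = -25 - 21 = -46)
-752 + M(-39, 28) = -752 - 46 = -798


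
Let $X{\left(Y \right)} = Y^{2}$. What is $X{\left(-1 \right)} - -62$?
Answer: $63$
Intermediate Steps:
$X{\left(-1 \right)} - -62 = \left(-1\right)^{2} - -62 = 1 + 62 = 63$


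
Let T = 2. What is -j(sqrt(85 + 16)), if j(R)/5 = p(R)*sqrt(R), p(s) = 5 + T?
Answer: -35*101**(1/4) ≈ -110.96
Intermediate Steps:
p(s) = 7 (p(s) = 5 + 2 = 7)
j(R) = 35*sqrt(R) (j(R) = 5*(7*sqrt(R)) = 35*sqrt(R))
-j(sqrt(85 + 16)) = -35*sqrt(sqrt(85 + 16)) = -35*sqrt(sqrt(101)) = -35*101**(1/4)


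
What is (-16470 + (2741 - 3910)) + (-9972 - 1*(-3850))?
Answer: -23761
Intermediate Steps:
(-16470 + (2741 - 3910)) + (-9972 - 1*(-3850)) = (-16470 - 1169) + (-9972 + 3850) = -17639 - 6122 = -23761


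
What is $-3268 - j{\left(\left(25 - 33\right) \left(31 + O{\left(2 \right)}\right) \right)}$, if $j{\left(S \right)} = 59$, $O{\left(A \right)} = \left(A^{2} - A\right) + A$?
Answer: $-3327$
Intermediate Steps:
$O{\left(A \right)} = A^{2}$
$-3268 - j{\left(\left(25 - 33\right) \left(31 + O{\left(2 \right)}\right) \right)} = -3268 - 59 = -3327$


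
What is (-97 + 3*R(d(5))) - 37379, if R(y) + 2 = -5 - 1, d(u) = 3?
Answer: -37500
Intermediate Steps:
R(y) = -8 (R(y) = -2 + (-5 - 1) = -2 - 6 = -8)
(-97 + 3*R(d(5))) - 37379 = (-97 + 3*(-8)) - 37379 = (-97 - 24) - 37379 = -121 - 37379 = -37500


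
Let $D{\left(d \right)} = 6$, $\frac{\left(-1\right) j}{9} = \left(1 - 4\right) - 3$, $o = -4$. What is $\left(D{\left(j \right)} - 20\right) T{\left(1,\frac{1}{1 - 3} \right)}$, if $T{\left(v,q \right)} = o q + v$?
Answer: $-42$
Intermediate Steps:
$j = 54$ ($j = - 9 \left(\left(1 - 4\right) - 3\right) = - 9 \left(-3 - 3\right) = \left(-9\right) \left(-6\right) = 54$)
$T{\left(v,q \right)} = v - 4 q$ ($T{\left(v,q \right)} = - 4 q + v = v - 4 q$)
$\left(D{\left(j \right)} - 20\right) T{\left(1,\frac{1}{1 - 3} \right)} = \left(6 - 20\right) \left(1 - \frac{4}{1 - 3}\right) = \left(6 - 20\right) \left(1 - \frac{4}{-2}\right) = - 14 \left(1 - -2\right) = - 14 \left(1 + 2\right) = \left(-14\right) 3 = -42$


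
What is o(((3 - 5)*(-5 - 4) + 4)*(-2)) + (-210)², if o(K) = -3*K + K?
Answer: 44188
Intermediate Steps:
o(K) = -2*K
o(((3 - 5)*(-5 - 4) + 4)*(-2)) + (-210)² = -2*((3 - 5)*(-5 - 4) + 4)*(-2) + (-210)² = -2*(-2*(-9) + 4)*(-2) + 44100 = -2*(18 + 4)*(-2) + 44100 = -44*(-2) + 44100 = -2*(-44) + 44100 = 88 + 44100 = 44188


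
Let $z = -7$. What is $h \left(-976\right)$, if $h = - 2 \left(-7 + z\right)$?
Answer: $-27328$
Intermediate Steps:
$h = 28$ ($h = - 2 \left(-7 - 7\right) = \left(-2\right) \left(-14\right) = 28$)
$h \left(-976\right) = 28 \left(-976\right) = -27328$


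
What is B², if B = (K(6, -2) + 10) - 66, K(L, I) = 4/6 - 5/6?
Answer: 113569/36 ≈ 3154.7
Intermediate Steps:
K(L, I) = -⅙ (K(L, I) = 4*(⅙) - 5*⅙ = ⅔ - ⅚ = -⅙)
B = -337/6 (B = (-⅙ + 10) - 66 = 59/6 - 66 = -337/6 ≈ -56.167)
B² = (-337/6)² = 113569/36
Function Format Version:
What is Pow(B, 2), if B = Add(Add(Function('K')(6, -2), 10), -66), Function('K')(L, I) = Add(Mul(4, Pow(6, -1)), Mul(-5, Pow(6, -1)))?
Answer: Rational(113569, 36) ≈ 3154.7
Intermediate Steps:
Function('K')(L, I) = Rational(-1, 6) (Function('K')(L, I) = Add(Mul(4, Rational(1, 6)), Mul(-5, Rational(1, 6))) = Add(Rational(2, 3), Rational(-5, 6)) = Rational(-1, 6))
B = Rational(-337, 6) (B = Add(Add(Rational(-1, 6), 10), -66) = Add(Rational(59, 6), -66) = Rational(-337, 6) ≈ -56.167)
Pow(B, 2) = Pow(Rational(-337, 6), 2) = Rational(113569, 36)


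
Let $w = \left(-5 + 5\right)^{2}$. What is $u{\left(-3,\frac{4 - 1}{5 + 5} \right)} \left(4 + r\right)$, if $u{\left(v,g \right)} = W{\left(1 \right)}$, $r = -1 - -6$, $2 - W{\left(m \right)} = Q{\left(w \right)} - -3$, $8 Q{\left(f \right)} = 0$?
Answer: $-9$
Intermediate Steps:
$w = 0$ ($w = 0^{2} = 0$)
$Q{\left(f \right)} = 0$ ($Q{\left(f \right)} = \frac{1}{8} \cdot 0 = 0$)
$W{\left(m \right)} = -1$ ($W{\left(m \right)} = 2 - \left(0 - -3\right) = 2 - \left(0 + 3\right) = 2 - 3 = -1$)
$r = 5$ ($r = -1 + 6 = 5$)
$u{\left(v,g \right)} = -1$
$u{\left(-3,\frac{4 - 1}{5 + 5} \right)} \left(4 + r\right) = - (4 + 5) = \left(-1\right) 9 = -9$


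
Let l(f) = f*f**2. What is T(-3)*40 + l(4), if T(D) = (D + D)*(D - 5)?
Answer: 1984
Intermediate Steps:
l(f) = f**3
T(D) = 2*D*(-5 + D) (T(D) = (2*D)*(-5 + D) = 2*D*(-5 + D))
T(-3)*40 + l(4) = (2*(-3)*(-5 - 3))*40 + 4**3 = (2*(-3)*(-8))*40 + 64 = 48*40 + 64 = 1920 + 64 = 1984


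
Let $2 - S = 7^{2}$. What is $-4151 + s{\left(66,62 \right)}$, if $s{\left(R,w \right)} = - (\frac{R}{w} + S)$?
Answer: $- \frac{127257}{31} \approx -4105.1$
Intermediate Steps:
$S = -47$ ($S = 2 - 7^{2} = 2 - 49 = -47$)
$s{\left(R,w \right)} = 47 - \frac{R}{w}$ ($s{\left(R,w \right)} = - (\frac{R}{w} - 47) = - (-47 + \frac{R}{w}) = 47 - \frac{R}{w}$)
$-4151 + s{\left(66,62 \right)} = -4151 + \left(47 - \frac{66}{62}\right) = -4151 + \left(47 - 66 \cdot \frac{1}{62}\right) = -4151 + \left(47 - \frac{33}{31}\right) = -4151 + \frac{1424}{31} = - \frac{127257}{31}$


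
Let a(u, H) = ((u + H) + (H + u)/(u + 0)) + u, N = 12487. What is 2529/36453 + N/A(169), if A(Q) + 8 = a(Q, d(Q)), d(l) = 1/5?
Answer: 25689476992/680127923 ≈ 37.772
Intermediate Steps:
d(l) = ⅕
a(u, H) = H + 2*u + (H + u)/u (a(u, H) = ((H + u) + (H + u)/u) + u = (H + u + (H + u)/u) + u = H + 2*u + (H + u)/u)
A(Q) = -34/5 + 2*Q + 1/(5*Q) (A(Q) = -8 + (1 + ⅕ + 2*Q + 1/(5*Q)) = -8 + (6/5 + 2*Q + 1/(5*Q)) = -34/5 + 2*Q + 1/(5*Q))
2529/36453 + N/A(169) = 2529/36453 + 12487/(-34/5 + 2*169 + (⅕)/169) = 2529*(1/36453) + 12487/(-34/5 + 338 + (⅕)*(1/169)) = 843/12151 + 12487/(-34/5 + 338 + 1/845) = 843/12151 + 12487/(55973/169) = 843/12151 + 12487*(169/55973) = 843/12151 + 2110303/55973 = 25689476992/680127923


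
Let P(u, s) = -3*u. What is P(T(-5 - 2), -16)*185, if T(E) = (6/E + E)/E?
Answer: -30525/49 ≈ -622.96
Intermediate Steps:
T(E) = (E + 6/E)/E
P(T(-5 - 2), -16)*185 = -3*(1 + 6/(-5 - 2)²)*185 = -3*(1 + 6/(-7)²)*185 = -3*(1 + 6*(1/49))*185 = -3*(1 + 6/49)*185 = -3*55/49*185 = -165/49*185 = -30525/49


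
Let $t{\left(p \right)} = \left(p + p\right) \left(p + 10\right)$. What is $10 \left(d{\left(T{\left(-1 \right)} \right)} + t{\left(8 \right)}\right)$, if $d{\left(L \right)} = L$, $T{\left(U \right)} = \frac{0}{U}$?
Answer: $2880$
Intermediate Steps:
$T{\left(U \right)} = 0$
$t{\left(p \right)} = 2 p \left(10 + p\right)$
$10 \left(d{\left(T{\left(-1 \right)} \right)} + t{\left(8 \right)}\right) = 10 \left(0 + 2 \cdot 8 \left(10 + 8\right)\right) = 10 \left(0 + 2 \cdot 8 \cdot 18\right) = 10 \left(0 + 288\right) = 10 \cdot 288 = 2880$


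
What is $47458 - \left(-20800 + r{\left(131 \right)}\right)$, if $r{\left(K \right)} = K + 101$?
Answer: $68026$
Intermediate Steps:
$r{\left(K \right)} = 101 + K$
$47458 - \left(-20800 + r{\left(131 \right)}\right) = 47458 + \left(20800 - \left(101 + 131\right)\right) = 47458 + \left(20800 - 232\right) = 47458 + 20568 = 68026$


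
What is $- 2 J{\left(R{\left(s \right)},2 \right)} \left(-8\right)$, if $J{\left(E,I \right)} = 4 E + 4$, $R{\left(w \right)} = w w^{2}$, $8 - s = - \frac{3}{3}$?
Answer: $46720$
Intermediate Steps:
$s = 9$ ($s = 8 - - \frac{3}{3} = 8 - \left(-3\right) \frac{1}{3} = 8 - -1 = 8 + 1 = 9$)
$R{\left(w \right)} = w^{3}$
$J{\left(E,I \right)} = 4 + 4 E$
$- 2 J{\left(R{\left(s \right)},2 \right)} \left(-8\right) = - 2 \left(4 + 4 \cdot 9^{3}\right) \left(-8\right) = - 2 \left(4 + 4 \cdot 729\right) \left(-8\right) = - 2 \left(4 + 2916\right) \left(-8\right) = \left(-2\right) 2920 \left(-8\right) = \left(-5840\right) \left(-8\right) = 46720$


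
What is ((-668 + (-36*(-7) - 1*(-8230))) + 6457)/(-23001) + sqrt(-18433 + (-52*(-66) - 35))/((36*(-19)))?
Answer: -4757/7667 - I*sqrt(3759)/342 ≈ -0.62045 - 0.17927*I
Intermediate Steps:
((-668 + (-36*(-7) - 1*(-8230))) + 6457)/(-23001) + sqrt(-18433 + (-52*(-66) - 35))/((36*(-19))) = ((-668 + (252 + 8230)) + 6457)*(-1/23001) + sqrt(-18433 + (3432 - 35))/(-684) = ((-668 + 8482) + 6457)*(-1/23001) + sqrt(-18433 + 3397)*(-1/684) = (7814 + 6457)*(-1/23001) + sqrt(-15036)*(-1/684) = 14271*(-1/23001) + (2*I*sqrt(3759))*(-1/684) = -4757/7667 - I*sqrt(3759)/342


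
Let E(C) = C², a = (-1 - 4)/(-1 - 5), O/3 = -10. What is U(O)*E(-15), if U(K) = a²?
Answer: 625/4 ≈ 156.25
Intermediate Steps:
O = -30 (O = 3*(-10) = -30)
a = ⅚ (a = -5/(-6) = -5*(-⅙) = ⅚ ≈ 0.83333)
U(K) = 25/36 (U(K) = (⅚)² = 25/36)
U(O)*E(-15) = (25/36)*(-15)² = (25/36)*225 = 625/4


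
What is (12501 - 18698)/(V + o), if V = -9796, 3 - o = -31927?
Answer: -6197/22134 ≈ -0.27998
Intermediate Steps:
o = 31930 (o = 3 - 1*(-31927) = 3 + 31927 = 31930)
(12501 - 18698)/(V + o) = (12501 - 18698)/(-9796 + 31930) = -6197/22134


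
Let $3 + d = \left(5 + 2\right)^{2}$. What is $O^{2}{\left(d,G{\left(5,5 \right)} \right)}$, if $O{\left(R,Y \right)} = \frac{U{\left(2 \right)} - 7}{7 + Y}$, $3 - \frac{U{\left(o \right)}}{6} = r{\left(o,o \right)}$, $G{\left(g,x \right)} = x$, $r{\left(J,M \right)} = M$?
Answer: $\frac{1}{144} \approx 0.0069444$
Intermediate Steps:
$U{\left(o \right)} = 18 - 6 o$
$d = 46$ ($d = -3 + \left(5 + 2\right)^{2} = -3 + 7^{2} = -3 + 49 = 46$)
$O{\left(R,Y \right)} = - \frac{1}{7 + Y}$ ($O{\left(R,Y \right)} = \frac{\left(18 - 12\right) - 7}{7 + Y} = \frac{6 - 7}{7 + Y} = - \frac{1}{7 + Y}$)
$O^{2}{\left(d,G{\left(5,5 \right)} \right)} = \left(- \frac{1}{7 + 5}\right)^{2} = \left(- \frac{1}{12}\right)^{2} = \frac{1}{144}$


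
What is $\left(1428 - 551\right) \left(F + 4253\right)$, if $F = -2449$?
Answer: $1582108$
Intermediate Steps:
$\left(1428 - 551\right) \left(F + 4253\right) = \left(1428 - 551\right) \left(-2449 + 4253\right) = 877 \cdot 1804 = 1582108$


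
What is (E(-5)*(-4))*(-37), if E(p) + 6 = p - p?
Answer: -888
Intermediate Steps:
E(p) = -6 (E(p) = -6 + (p - p) = -6 + 0 = -6)
(E(-5)*(-4))*(-37) = -6*(-4)*(-37) = 24*(-37) = -888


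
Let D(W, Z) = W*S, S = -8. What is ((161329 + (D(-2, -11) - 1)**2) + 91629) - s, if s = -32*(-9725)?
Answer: -58017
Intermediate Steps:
D(W, Z) = -8*W (D(W, Z) = W*(-8) = -8*W)
s = 311200
((161329 + (D(-2, -11) - 1)**2) + 91629) - s = ((161329 + (-8*(-2) - 1)**2) + 91629) - 1*311200 = ((161329 + (16 - 1)**2) + 91629) - 311200 = ((161329 + 15**2) + 91629) - 311200 = ((161329 + 225) + 91629) - 311200 = (161554 + 91629) - 311200 = 253183 - 311200 = -58017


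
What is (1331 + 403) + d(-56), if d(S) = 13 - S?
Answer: 1803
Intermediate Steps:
(1331 + 403) + d(-56) = (1331 + 403) + (13 - 1*(-56)) = 1734 + (13 + 56) = 1734 + 69 = 1803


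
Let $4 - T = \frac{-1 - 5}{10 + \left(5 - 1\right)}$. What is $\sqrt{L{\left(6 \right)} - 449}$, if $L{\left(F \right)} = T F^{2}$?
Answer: $\frac{i \sqrt{14189}}{7} \approx 17.017 i$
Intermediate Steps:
$T = \frac{31}{7}$ ($T = 4 - \frac{-1 - 5}{10 + \left(5 - 1\right)} = 4 - - \frac{6}{10 + 4} = 4 - - \frac{6}{14} = 4 - \left(-6\right) \frac{1}{14} = 4 - - \frac{3}{7} = 4 + \frac{3}{7} = \frac{31}{7} \approx 4.4286$)
$L{\left(F \right)} = \frac{31 F^{2}}{7}$
$\sqrt{L{\left(6 \right)} - 449} = \sqrt{\frac{31 \cdot 6^{2}}{7} - 449} = \sqrt{\frac{31}{7} \cdot 36 - 449} = \sqrt{\frac{1116}{7} - 449} = \sqrt{- \frac{2027}{7}} = \frac{i \sqrt{14189}}{7}$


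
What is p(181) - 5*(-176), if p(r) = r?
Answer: 1061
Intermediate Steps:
p(181) - 5*(-176) = 181 - 5*(-176) = 181 - 1*(-880) = 181 + 880 = 1061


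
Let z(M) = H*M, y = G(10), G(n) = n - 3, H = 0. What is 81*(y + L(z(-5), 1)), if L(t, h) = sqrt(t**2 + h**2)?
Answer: 648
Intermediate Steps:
G(n) = -3 + n
y = 7 (y = -3 + 10 = 7)
z(M) = 0 (z(M) = 0*M = 0)
L(t, h) = sqrt(h**2 + t**2)
81*(y + L(z(-5), 1)) = 81*(7 + sqrt(1**2 + 0**2)) = 81*(7 + sqrt(1 + 0)) = 81*(7 + sqrt(1)) = 81*(7 + 1) = 81*8 = 648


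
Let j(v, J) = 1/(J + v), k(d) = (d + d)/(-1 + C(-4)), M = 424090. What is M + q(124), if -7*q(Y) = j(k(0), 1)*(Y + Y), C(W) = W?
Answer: 2968382/7 ≈ 4.2405e+5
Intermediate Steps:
k(d) = -2*d/5 (k(d) = (d + d)/(-1 - 4) = (2*d)/(-5) = (2*d)*(-1/5) = -2*d/5)
q(Y) = -2*Y/7 (q(Y) = -(Y + Y)/(7*(1 - 2/5*0)) = -2*Y/(7*(1 + 0)) = -2*Y/(7*1) = -2*Y/7)
M + q(124) = 424090 - 2/7*124 = 424090 - 248/7 = 2968382/7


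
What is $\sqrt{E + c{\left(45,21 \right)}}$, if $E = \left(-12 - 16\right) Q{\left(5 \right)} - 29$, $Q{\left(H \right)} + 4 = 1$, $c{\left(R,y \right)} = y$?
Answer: $2 \sqrt{19} \approx 8.7178$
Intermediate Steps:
$Q{\left(H \right)} = -3$ ($Q{\left(H \right)} = -4 + 1 = -3$)
$E = 55$ ($E = \left(-12 - 16\right) \left(-3\right) - 29 = \left(-28\right) \left(-3\right) - 29 = 84 - 29 = 55$)
$\sqrt{E + c{\left(45,21 \right)}} = \sqrt{55 + 21} = \sqrt{76} = 2 \sqrt{19}$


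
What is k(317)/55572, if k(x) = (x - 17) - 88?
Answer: 53/13893 ≈ 0.0038149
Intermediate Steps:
k(x) = -105 + x (k(x) = (-17 + x) - 88 = -105 + x)
k(317)/55572 = (-105 + 317)/55572 = 212*(1/55572) = 53/13893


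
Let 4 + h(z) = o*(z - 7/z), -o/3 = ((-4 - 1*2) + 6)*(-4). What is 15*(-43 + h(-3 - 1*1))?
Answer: -705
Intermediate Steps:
o = 0 (o = -3*((-4 - 1*2) + 6)*(-4) = -3*((-4 - 2) + 6)*(-4) = -3*(-6 + 6)*(-4) = -0*(-4) = -3*0 = 0)
h(z) = -4 (h(z) = -4 + 0*(z - 7/z) = -4 + 0 = -4)
15*(-43 + h(-3 - 1*1)) = 15*(-43 - 4) = 15*(-47) = -705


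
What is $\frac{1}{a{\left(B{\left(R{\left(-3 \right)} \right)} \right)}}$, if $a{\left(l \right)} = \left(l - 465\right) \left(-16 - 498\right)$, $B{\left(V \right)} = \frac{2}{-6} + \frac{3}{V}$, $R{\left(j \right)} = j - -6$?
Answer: $\frac{3}{716002} \approx 4.1899 \cdot 10^{-6}$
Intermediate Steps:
$R{\left(j \right)} = 6 + j$ ($R{\left(j \right)} = j + 6 = 6 + j$)
$B{\left(V \right)} = - \frac{1}{3} + \frac{3}{V}$ ($B{\left(V \right)} = 2 \left(- \frac{1}{6}\right) + \frac{3}{V} = - \frac{1}{3} + \frac{3}{V}$)
$a{\left(l \right)} = 239010 - 514 l$ ($a{\left(l \right)} = \left(-465 + l\right) \left(-514\right) = 239010 - 514 l$)
$\frac{1}{a{\left(B{\left(R{\left(-3 \right)} \right)} \right)}} = \frac{1}{239010 - 514 \frac{9 - \left(6 - 3\right)}{3 \left(6 - 3\right)}} = \frac{1}{239010 - 514 \frac{9 - 3}{3 \cdot 3}} = \frac{1}{239010 - 514 \cdot \frac{1}{3} \cdot \frac{1}{3} \left(9 - 3\right)} = \frac{1}{239010 - 514 \cdot \frac{1}{3} \cdot \frac{1}{3} \cdot 6} = \frac{1}{239010 - \frac{1028}{3}} = \frac{1}{\frac{716002}{3}} = \frac{3}{716002}$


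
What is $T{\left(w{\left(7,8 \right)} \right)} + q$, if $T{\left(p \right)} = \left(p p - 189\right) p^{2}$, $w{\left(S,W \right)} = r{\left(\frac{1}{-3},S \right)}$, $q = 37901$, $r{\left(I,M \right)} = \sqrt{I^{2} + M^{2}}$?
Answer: $\frac{2513503}{81} \approx 31031.0$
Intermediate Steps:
$w{\left(S,W \right)} = \sqrt{\frac{1}{9} + S^{2}}$ ($w{\left(S,W \right)} = \sqrt{\left(\frac{1}{-3}\right)^{2} + S^{2}} = \sqrt{\left(- \frac{1}{3}\right)^{2} + S^{2}} = \sqrt{\frac{1}{9} + S^{2}}$)
$T{\left(p \right)} = p^{2} \left(-189 + p^{2}\right)$ ($T{\left(p \right)} = \left(p^{2} - 189\right) p^{2} = \left(-189 + p^{2}\right) p^{2} = p^{2} \left(-189 + p^{2}\right)$)
$T{\left(w{\left(7,8 \right)} \right)} + q = \left(\frac{\sqrt{1 + 9 \cdot 7^{2}}}{3}\right)^{2} \left(-189 + \left(\frac{\sqrt{1 + 9 \cdot 7^{2}}}{3}\right)^{2}\right) + 37901 = \left(\frac{\sqrt{1 + 9 \cdot 49}}{3}\right)^{2} \left(-189 + \left(\frac{\sqrt{1 + 9 \cdot 49}}{3}\right)^{2}\right) + 37901 = \left(\frac{\sqrt{1 + 441}}{3}\right)^{2} \left(-189 + \left(\frac{\sqrt{1 + 441}}{3}\right)^{2}\right) + 37901 = \left(\frac{\sqrt{442}}{3}\right)^{2} \left(-189 + \left(\frac{\sqrt{442}}{3}\right)^{2}\right) + 37901 = \frac{442 \left(-189 + \frac{442}{9}\right)}{9} + 37901 = \frac{442}{9} \left(- \frac{1259}{9}\right) + 37901 = - \frac{556478}{81} + 37901 = \frac{2513503}{81}$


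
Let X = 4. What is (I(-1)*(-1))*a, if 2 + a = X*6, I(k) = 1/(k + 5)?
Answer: -11/2 ≈ -5.5000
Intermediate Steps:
I(k) = 1/(5 + k)
a = 22 (a = -2 + 4*6 = -2 + 24 = 22)
(I(-1)*(-1))*a = (-1/(5 - 1))*22 = (-1/4)*22 = ((1/4)*(-1))*22 = -1/4*22 = -11/2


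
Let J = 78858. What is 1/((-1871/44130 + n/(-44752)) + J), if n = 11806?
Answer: 493726440/38934128423077 ≈ 1.2681e-5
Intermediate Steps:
1/((-1871/44130 + n/(-44752)) + J) = 1/((-1871/44130 + 11806/(-44752)) + 78858) = 1/((-1871*1/44130 + 11806*(-1/44752)) + 78858) = 1/((-1871/44130 - 5903/22376) + 78858) = 1/(-151182443/493726440 + 78858) = 1/(38934128423077/493726440) = 493726440/38934128423077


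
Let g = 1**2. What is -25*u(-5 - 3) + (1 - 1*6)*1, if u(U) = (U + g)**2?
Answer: -1230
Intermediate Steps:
g = 1
u(U) = (1 + U)**2 (u(U) = (U + 1)**2 = (1 + U)**2)
-25*u(-5 - 3) + (1 - 1*6)*1 = -25*(1 + (-5 - 3))**2 + (1 - 1*6)*1 = -25*(1 - 8)**2 + (1 - 6)*1 = -25*(-7)**2 - 5*1 = -25*49 - 5 = -1225 - 5 = -1230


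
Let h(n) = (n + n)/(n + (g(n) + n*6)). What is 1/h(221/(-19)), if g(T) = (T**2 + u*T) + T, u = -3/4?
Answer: -333/152 ≈ -2.1908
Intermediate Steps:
u = -3/4 (u = -3*1/4 = -3/4 ≈ -0.75000)
g(T) = T**2 + T/4 (g(T) = (T**2 - 3*T/4) + T = T**2 + T/4)
h(n) = 2*n/(7*n + n*(1/4 + n)) (h(n) = (n + n)/(n + (n*(1/4 + n) + n*6)) = (2*n)/(n + (n*(1/4 + n) + 6*n)) = (2*n)/(n + (6*n + n*(1/4 + n))) = (2*n)/(7*n + n*(1/4 + n)) = 2*n/(7*n + n*(1/4 + n)))
1/h(221/(-19)) = 1/(8/(29 + 4*(221/(-19)))) = 1/(8/(29 + 4*(221*(-1/19)))) = 1/(8/(29 + 4*(-221/19))) = 1/(8/(29 - 884/19)) = 1/(8/(-333/19)) = 1/(8*(-19/333)) = 1/(-152/333) = -333/152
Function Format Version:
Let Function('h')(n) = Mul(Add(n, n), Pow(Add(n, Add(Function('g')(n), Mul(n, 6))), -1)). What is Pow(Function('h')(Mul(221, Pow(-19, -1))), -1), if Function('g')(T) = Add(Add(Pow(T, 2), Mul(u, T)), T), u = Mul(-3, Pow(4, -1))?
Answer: Rational(-333, 152) ≈ -2.1908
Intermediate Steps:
u = Rational(-3, 4) (u = Mul(-3, Rational(1, 4)) = Rational(-3, 4) ≈ -0.75000)
Function('g')(T) = Add(Pow(T, 2), Mul(Rational(1, 4), T)) (Function('g')(T) = Add(Add(Pow(T, 2), Mul(Rational(-3, 4), T)), T) = Add(Pow(T, 2), Mul(Rational(1, 4), T)))
Function('h')(n) = Mul(2, n, Pow(Add(Mul(7, n), Mul(n, Add(Rational(1, 4), n))), -1)) (Function('h')(n) = Mul(Add(n, n), Pow(Add(n, Add(Mul(n, Add(Rational(1, 4), n)), Mul(n, 6))), -1)) = Mul(Mul(2, n), Pow(Add(n, Add(Mul(n, Add(Rational(1, 4), n)), Mul(6, n))), -1)) = Mul(Mul(2, n), Pow(Add(n, Add(Mul(6, n), Mul(n, Add(Rational(1, 4), n)))), -1)) = Mul(Mul(2, n), Pow(Add(Mul(7, n), Mul(n, Add(Rational(1, 4), n))), -1)) = Mul(2, n, Pow(Add(Mul(7, n), Mul(n, Add(Rational(1, 4), n))), -1)))
Pow(Function('h')(Mul(221, Pow(-19, -1))), -1) = Pow(Mul(8, Pow(Add(29, Mul(4, Mul(221, Pow(-19, -1)))), -1)), -1) = Pow(Mul(8, Pow(Add(29, Mul(4, Mul(221, Rational(-1, 19)))), -1)), -1) = Pow(Mul(8, Pow(Add(29, Mul(4, Rational(-221, 19))), -1)), -1) = Pow(Mul(8, Pow(Add(29, Rational(-884, 19)), -1)), -1) = Pow(Mul(8, Pow(Rational(-333, 19), -1)), -1) = Pow(Mul(8, Rational(-19, 333)), -1) = Pow(Rational(-152, 333), -1) = Rational(-333, 152)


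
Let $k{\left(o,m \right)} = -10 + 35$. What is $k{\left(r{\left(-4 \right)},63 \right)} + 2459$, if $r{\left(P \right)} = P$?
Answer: $2484$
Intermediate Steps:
$k{\left(o,m \right)} = 25$
$k{\left(r{\left(-4 \right)},63 \right)} + 2459 = 25 + 2459 = 2484$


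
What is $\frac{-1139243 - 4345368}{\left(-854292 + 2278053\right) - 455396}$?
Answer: $- \frac{5484611}{968365} \approx -5.6638$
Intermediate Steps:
$\frac{-1139243 - 4345368}{\left(-854292 + 2278053\right) - 455396} = - \frac{5484611}{1423761 - 455396} = - \frac{5484611}{968365}$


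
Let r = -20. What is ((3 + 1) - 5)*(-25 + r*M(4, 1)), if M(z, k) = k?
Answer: 45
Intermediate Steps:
((3 + 1) - 5)*(-25 + r*M(4, 1)) = ((3 + 1) - 5)*(-25 - 20*1) = (4 - 5)*(-25 - 20) = -1*(-45) = 45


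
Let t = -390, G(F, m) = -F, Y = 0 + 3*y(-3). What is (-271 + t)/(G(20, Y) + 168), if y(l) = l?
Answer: -661/148 ≈ -4.4662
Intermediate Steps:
Y = -9 (Y = 0 + 3*(-3) = 0 - 9 = -9)
(-271 + t)/(G(20, Y) + 168) = (-271 - 390)/(-1*20 + 168) = -661/(-20 + 168) = -661/148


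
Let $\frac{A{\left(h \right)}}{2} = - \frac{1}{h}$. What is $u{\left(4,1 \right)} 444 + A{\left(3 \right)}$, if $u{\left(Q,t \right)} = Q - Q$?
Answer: $- \frac{2}{3} \approx -0.66667$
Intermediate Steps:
$A{\left(h \right)} = - \frac{2}{h}$ ($A{\left(h \right)} = 2 \left(- \frac{1}{h}\right) = - \frac{2}{h}$)
$u{\left(Q,t \right)} = 0$
$u{\left(4,1 \right)} 444 + A{\left(3 \right)} = 0 \cdot 444 - \frac{2}{3} = 0 - \frac{2}{3} = - \frac{2}{3}$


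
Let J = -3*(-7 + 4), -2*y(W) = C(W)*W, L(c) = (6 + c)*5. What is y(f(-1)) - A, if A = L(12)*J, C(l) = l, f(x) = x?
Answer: -1621/2 ≈ -810.50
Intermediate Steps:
L(c) = 30 + 5*c
y(W) = -W**2/2 (y(W) = -W*W/2 = -W**2/2)
J = 9 (J = -3*(-3) = 9)
A = 810 (A = (30 + 5*12)*9 = (30 + 60)*9 = 90*9 = 810)
y(f(-1)) - A = -1/2*(-1)**2 - 1*810 = -1/2*1 - 810 = -1/2 - 810 = -1621/2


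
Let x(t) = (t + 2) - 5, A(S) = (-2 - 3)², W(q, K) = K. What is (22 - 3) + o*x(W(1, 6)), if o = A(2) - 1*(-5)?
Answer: 109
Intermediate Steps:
A(S) = 25 (A(S) = (-5)² = 25)
x(t) = -3 + t (x(t) = (2 + t) - 5 = -3 + t)
o = 30 (o = 25 - 1*(-5) = 25 + 5 = 30)
(22 - 3) + o*x(W(1, 6)) = (22 - 3) + 30*(-3 + 6) = 19 + 30*3 = 19 + 90 = 109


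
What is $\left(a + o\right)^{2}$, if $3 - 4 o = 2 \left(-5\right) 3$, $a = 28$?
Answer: $\frac{21025}{16} \approx 1314.1$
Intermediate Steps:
$o = \frac{33}{4}$ ($o = \frac{3}{4} - \frac{2 \left(-5\right) 3}{4} = \frac{3}{4} - \frac{\left(-10\right) 3}{4} = \frac{3}{4} - - \frac{15}{2} = \frac{3}{4} + \frac{15}{2} = \frac{33}{4} \approx 8.25$)
$\left(a + o\right)^{2} = \left(28 + \frac{33}{4}\right)^{2} = \left(\frac{145}{4}\right)^{2} = \frac{21025}{16}$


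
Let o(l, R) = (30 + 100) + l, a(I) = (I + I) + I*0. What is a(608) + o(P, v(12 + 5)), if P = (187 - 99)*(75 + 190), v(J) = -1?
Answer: 24666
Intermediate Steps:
a(I) = 2*I (a(I) = 2*I + 0 = 2*I)
P = 23320 (P = 88*265 = 23320)
o(l, R) = 130 + l
a(608) + o(P, v(12 + 5)) = 2*608 + (130 + 23320) = 1216 + 23450 = 24666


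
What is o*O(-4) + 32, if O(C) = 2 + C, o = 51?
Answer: -70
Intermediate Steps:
o*O(-4) + 32 = 51*(2 - 4) + 32 = 51*(-2) + 32 = -102 + 32 = -70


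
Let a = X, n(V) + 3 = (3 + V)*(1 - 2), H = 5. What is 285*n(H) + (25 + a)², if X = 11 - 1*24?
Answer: -2991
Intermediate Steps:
n(V) = -6 - V (n(V) = -3 + (3 + V)*(1 - 2) = -3 + (3 + V)*(-1) = -3 + (-3 - V) = -6 - V)
X = -13 (X = 11 - 24 = -13)
a = -13
285*n(H) + (25 + a)² = 285*(-6 - 1*5) + (25 - 13)² = 285*(-6 - 5) + 12² = 285*(-11) + 144 = -3135 + 144 = -2991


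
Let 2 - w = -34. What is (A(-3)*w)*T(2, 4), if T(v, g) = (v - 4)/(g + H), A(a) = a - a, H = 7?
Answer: 0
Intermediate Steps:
w = 36 (w = 2 - 1*(-34) = 2 + 34 = 36)
A(a) = 0
T(v, g) = (-4 + v)/(7 + g) (T(v, g) = (v - 4)/(g + 7) = (-4 + v)/(7 + g))
(A(-3)*w)*T(2, 4) = (0*36)*((-4 + 2)/(7 + 4)) = 0*(-2/11) = 0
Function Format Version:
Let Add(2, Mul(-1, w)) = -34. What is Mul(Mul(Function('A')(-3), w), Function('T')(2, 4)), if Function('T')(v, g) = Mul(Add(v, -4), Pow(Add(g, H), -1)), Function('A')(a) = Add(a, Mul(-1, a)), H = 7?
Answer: 0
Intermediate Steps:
w = 36 (w = Add(2, Mul(-1, -34)) = Add(2, 34) = 36)
Function('A')(a) = 0
Function('T')(v, g) = Mul(Pow(Add(7, g), -1), Add(-4, v)) (Function('T')(v, g) = Mul(Add(v, -4), Pow(Add(g, 7), -1)) = Mul(Add(-4, v), Pow(Add(7, g), -1)) = Mul(Pow(Add(7, g), -1), Add(-4, v)))
Mul(Mul(Function('A')(-3), w), Function('T')(2, 4)) = Mul(Mul(0, 36), Mul(Pow(Add(7, 4), -1), Add(-4, 2))) = Mul(0, Mul(Pow(11, -1), -2)) = Mul(0, Mul(Rational(1, 11), -2)) = Mul(0, Rational(-2, 11)) = 0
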